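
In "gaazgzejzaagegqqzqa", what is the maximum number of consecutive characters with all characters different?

4

add g: [g] len 1
add a: [g, a] len 2
add a (repeat a, move left end past it): [a] len 1
add z: [a, z] len 2
add g: [a, z, g] len 3
add z (repeat z, move left end past it): [g, z] len 2
add e: [g, z, e] len 3
add j: [g, z, e, j] len 4
add z (repeat z, move left end past it): [e, j, z] len 3
add a: [e, j, z, a] len 4
add a (repeat a, move left end past it): [a] len 1
add g: [a, g] len 2
add e: [a, g, e] len 3
add g (repeat g, move left end past it): [e, g] len 2
add q: [e, g, q] len 3
add q (repeat q, move left end past it): [q] len 1
add z: [q, z] len 2
add q (repeat q, move left end past it): [z, q] len 2
add a: [z, q, a] len 3
Longest all-distinct length: 4.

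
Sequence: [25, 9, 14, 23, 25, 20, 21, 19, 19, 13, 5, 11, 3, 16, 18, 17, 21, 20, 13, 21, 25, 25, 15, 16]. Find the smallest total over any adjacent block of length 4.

32

(25, 9, 14, 23) → sum 71
(9, 14, 23, 25) → sum 71
(14, 23, 25, 20) → sum 82
(23, 25, 20, 21) → sum 89
(25, 20, 21, 19) → sum 85
(20, 21, 19, 19) → sum 79
(21, 19, 19, 13) → sum 72
(19, 19, 13, 5) → sum 56
(19, 13, 5, 11) → sum 48
(13, 5, 11, 3) → sum 32
(5, 11, 3, 16) → sum 35
(11, 3, 16, 18) → sum 48
(3, 16, 18, 17) → sum 54
(16, 18, 17, 21) → sum 72
(18, 17, 21, 20) → sum 76
(17, 21, 20, 13) → sum 71
(21, 20, 13, 21) → sum 75
(20, 13, 21, 25) → sum 79
(13, 21, 25, 25) → sum 84
(21, 25, 25, 15) → sum 86
(25, 25, 15, 16) → sum 81
Smallest of these is 32.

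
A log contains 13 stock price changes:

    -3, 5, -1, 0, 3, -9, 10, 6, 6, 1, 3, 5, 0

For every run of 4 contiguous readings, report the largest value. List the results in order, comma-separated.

[-3, 5, -1, 0] → max 5
[5, -1, 0, 3] → max 5
[-1, 0, 3, -9] → max 3
[0, 3, -9, 10] → max 10
[3, -9, 10, 6] → max 10
[-9, 10, 6, 6] → max 10
[10, 6, 6, 1] → max 10
[6, 6, 1, 3] → max 6
[6, 1, 3, 5] → max 6
[1, 3, 5, 0] → max 5

5, 5, 3, 10, 10, 10, 10, 6, 6, 5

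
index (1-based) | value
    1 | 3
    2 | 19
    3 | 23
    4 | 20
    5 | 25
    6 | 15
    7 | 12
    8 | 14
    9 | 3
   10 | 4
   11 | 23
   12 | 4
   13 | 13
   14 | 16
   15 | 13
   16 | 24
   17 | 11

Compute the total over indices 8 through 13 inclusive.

61

Elements at indices 8..13: 14, 3, 4, 23, 4, 13
sum(14, 3, 4, 23, 4, 13) = 61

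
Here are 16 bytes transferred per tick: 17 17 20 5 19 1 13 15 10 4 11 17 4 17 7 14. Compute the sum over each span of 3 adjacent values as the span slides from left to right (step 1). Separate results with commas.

[17, 17, 20] → sum 54
[17, 20, 5] → sum 42
[20, 5, 19] → sum 44
[5, 19, 1] → sum 25
[19, 1, 13] → sum 33
[1, 13, 15] → sum 29
[13, 15, 10] → sum 38
[15, 10, 4] → sum 29
[10, 4, 11] → sum 25
[4, 11, 17] → sum 32
[11, 17, 4] → sum 32
[17, 4, 17] → sum 38
[4, 17, 7] → sum 28
[17, 7, 14] → sum 38

54, 42, 44, 25, 33, 29, 38, 29, 25, 32, 32, 38, 28, 38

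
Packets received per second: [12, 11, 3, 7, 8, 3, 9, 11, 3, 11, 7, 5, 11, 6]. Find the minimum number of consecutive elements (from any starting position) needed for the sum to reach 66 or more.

Extend right; whenever the sum reaches 66, record the length and shrink from the left:
add 12: running sum 12 < 66
add 11: running sum 23 < 66
add 3: running sum 26 < 66
add 7: running sum 33 < 66
add 8: running sum 41 < 66
add 3: running sum 44 < 66
add 9: running sum 53 < 66
add 11: running sum 64 < 66
add 3: shortest ending here [12, 11, 3, 7, 8, 3, 9, 11, 3] sum 67, len 9
add 11: shortest ending here [11, 3, 7, 8, 3, 9, 11, 3, 11] sum 66, len 9
add 7: shortest ending here [11, 3, 7, 8, 3, 9, 11, 3, 11, 7] sum 73, len 10
add 5: shortest ending here [3, 7, 8, 3, 9, 11, 3, 11, 7, 5] sum 67, len 10
add 11: shortest ending here [8, 3, 9, 11, 3, 11, 7, 5, 11] sum 68, len 9
add 6: shortest ending here [3, 9, 11, 3, 11, 7, 5, 11, 6] sum 66, len 9
Shortest qualifying length: 9.

9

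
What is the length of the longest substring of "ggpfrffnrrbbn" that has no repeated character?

4

add g: [g] len 1
add g (repeat g, move left end past it): [g] len 1
add p: [g, p] len 2
add f: [g, p, f] len 3
add r: [g, p, f, r] len 4
add f (repeat f, move left end past it): [r, f] len 2
add f (repeat f, move left end past it): [f] len 1
add n: [f, n] len 2
add r: [f, n, r] len 3
add r (repeat r, move left end past it): [r] len 1
add b: [r, b] len 2
add b (repeat b, move left end past it): [b] len 1
add n: [b, n] len 2
Longest all-distinct length: 4.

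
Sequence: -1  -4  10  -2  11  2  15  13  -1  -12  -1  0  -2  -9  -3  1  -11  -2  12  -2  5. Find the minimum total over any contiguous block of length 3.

-14

Each size-3 window and its sum:
(-1, -4, 10) → sum 5
(-4, 10, -2) → sum 4
(10, -2, 11) → sum 19
(-2, 11, 2) → sum 11
(11, 2, 15) → sum 28
(2, 15, 13) → sum 30
(15, 13, -1) → sum 27
(13, -1, -12) → sum 0
(-1, -12, -1) → sum -14
(-12, -1, 0) → sum -13
(-1, 0, -2) → sum -3
(0, -2, -9) → sum -11
(-2, -9, -3) → sum -14
(-9, -3, 1) → sum -11
(-3, 1, -11) → sum -13
(1, -11, -2) → sum -12
(-11, -2, 12) → sum -1
(-2, 12, -2) → sum 8
(12, -2, 5) → sum 15
Minimum of these is -14.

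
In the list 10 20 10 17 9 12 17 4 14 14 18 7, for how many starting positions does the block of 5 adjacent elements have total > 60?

5

[10, 20, 10, 17, 9] → sum 66  > 60 ✓
[20, 10, 17, 9, 12] → sum 68  > 60 ✓
[10, 17, 9, 12, 17] → sum 65  > 60 ✓
[17, 9, 12, 17, 4] → sum 59
[9, 12, 17, 4, 14] → sum 56
[12, 17, 4, 14, 14] → sum 61  > 60 ✓
[17, 4, 14, 14, 18] → sum 67  > 60 ✓
[4, 14, 14, 18, 7] → sum 57
5 windows satisfy the condition.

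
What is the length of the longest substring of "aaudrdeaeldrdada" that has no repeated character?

5

add a: [a] len 1
add a (repeat a, move left end past it): [a] len 1
add u: [a, u] len 2
add d: [a, u, d] len 3
add r: [a, u, d, r] len 4
add d (repeat d, move left end past it): [r, d] len 2
add e: [r, d, e] len 3
add a: [r, d, e, a] len 4
add e (repeat e, move left end past it): [a, e] len 2
add l: [a, e, l] len 3
add d: [a, e, l, d] len 4
add r: [a, e, l, d, r] len 5
add d (repeat d, move left end past it): [r, d] len 2
add a: [r, d, a] len 3
add d (repeat d, move left end past it): [a, d] len 2
add a (repeat a, move left end past it): [d, a] len 2
Longest all-distinct length: 5.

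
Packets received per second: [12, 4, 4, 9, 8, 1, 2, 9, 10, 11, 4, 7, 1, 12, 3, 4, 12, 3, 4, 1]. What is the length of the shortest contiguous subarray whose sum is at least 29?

add 12: running sum 12 < 29
add 4: running sum 16 < 29
add 4: running sum 20 < 29
end 3: [12, 4, 4, 9] sum 29, len 4
end 4: [12, 4, 4, 9, 8] sum 37, len 5
end 5: [12, 4, 4, 9, 8, 1] sum 38, len 6
end 6: [12, 4, 4, 9, 8, 1, 2] sum 40, len 7
end 7: [9, 8, 1, 2, 9] sum 29, len 5
end 8: [8, 1, 2, 9, 10] sum 30, len 5
end 9: [9, 10, 11] sum 30, len 3
end 10: [9, 10, 11, 4] sum 34, len 4
end 11: [10, 11, 4, 7] sum 32, len 4
end 12: [10, 11, 4, 7, 1] sum 33, len 5
end 13: [11, 4, 7, 1, 12] sum 35, len 5
end 14: [11, 4, 7, 1, 12, 3] sum 38, len 6
end 15: [4, 7, 1, 12, 3, 4] sum 31, len 6
end 16: [12, 3, 4, 12] sum 31, len 4
end 17: [12, 3, 4, 12, 3] sum 34, len 5
end 18: [12, 3, 4, 12, 3, 4] sum 38, len 6
end 19: [12, 3, 4, 12, 3, 4, 1] sum 39, len 7
Shortest qualifying length: 3.

3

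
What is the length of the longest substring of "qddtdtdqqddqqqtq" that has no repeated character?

3

[q] len 1
[q, d] len 2
[d] len 1
[d, t] len 2
[t, d] len 2
[d, t] len 2
[t, d] len 2
[t, d, q] len 3
[q] len 1
[q, d] len 2
[d] len 1
[d, q] len 2
[q] len 1
[q] len 1
[q, t] len 2
[t, q] len 2
Longest all-distinct length: 3.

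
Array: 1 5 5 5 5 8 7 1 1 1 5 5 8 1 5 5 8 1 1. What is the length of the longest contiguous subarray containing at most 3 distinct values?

12

[1] 1 distinct, len 1
[1, 5] 2 distinct, len 2
[1, 5, 5] 2 distinct, len 3
[1, 5, 5, 5] 2 distinct, len 4
[1, 5, 5, 5, 5] 2 distinct, len 5
[1, 5, 5, 5, 5, 8] 3 distinct, len 6
[5, 5, 5, 5, 8, 7] 3 distinct, len 6
[8, 7, 1] 3 distinct, len 3
[8, 7, 1, 1] 3 distinct, len 4
[8, 7, 1, 1, 1] 3 distinct, len 5
[7, 1, 1, 1, 5] 3 distinct, len 5
[7, 1, 1, 1, 5, 5] 3 distinct, len 6
[1, 1, 1, 5, 5, 8] 3 distinct, len 6
[1, 1, 1, 5, 5, 8, 1] 3 distinct, len 7
[1, 1, 1, 5, 5, 8, 1, 5] 3 distinct, len 8
[1, 1, 1, 5, 5, 8, 1, 5, 5] 3 distinct, len 9
[1, 1, 1, 5, 5, 8, 1, 5, 5, 8] 3 distinct, len 10
[1, 1, 1, 5, 5, 8, 1, 5, 5, 8, 1] 3 distinct, len 11
[1, 1, 1, 5, 5, 8, 1, 5, 5, 8, 1, 1] 3 distinct, len 12
Longest length with ≤3 distinct: 12.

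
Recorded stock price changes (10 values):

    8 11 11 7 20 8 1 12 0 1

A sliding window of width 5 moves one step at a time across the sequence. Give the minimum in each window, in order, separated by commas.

Sliding a size-5 window across the 10 values:
8 11 11 7 20 → min 7
11 11 7 20 8 → min 7
11 7 20 8 1 → min 1
7 20 8 1 12 → min 1
20 8 1 12 0 → min 0
8 1 12 0 1 → min 0

7, 7, 1, 1, 0, 0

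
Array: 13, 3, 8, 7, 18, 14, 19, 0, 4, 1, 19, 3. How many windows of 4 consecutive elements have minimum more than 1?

[13, 3, 8, 7] → min 3  > 1 ✓
[3, 8, 7, 18] → min 3  > 1 ✓
[8, 7, 18, 14] → min 7  > 1 ✓
[7, 18, 14, 19] → min 7  > 1 ✓
[18, 14, 19, 0] → min 0
[14, 19, 0, 4] → min 0
[19, 0, 4, 1] → min 0
[0, 4, 1, 19] → min 0
[4, 1, 19, 3] → min 1
4 windows satisfy the condition.

4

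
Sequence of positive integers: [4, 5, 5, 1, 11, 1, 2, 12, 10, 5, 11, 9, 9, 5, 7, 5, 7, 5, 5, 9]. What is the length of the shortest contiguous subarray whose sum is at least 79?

10

Extend right; whenever the sum reaches 79, record the length and shrink from the left:
add 4: running sum 4 < 79
add 5: running sum 9 < 79
add 5: running sum 14 < 79
add 1: running sum 15 < 79
add 11: running sum 26 < 79
add 1: running sum 27 < 79
add 2: running sum 29 < 79
add 12: running sum 41 < 79
add 10: running sum 51 < 79
add 5: running sum 56 < 79
add 11: running sum 67 < 79
add 9: running sum 76 < 79
add 9: shortest ending here [5, 5, 1, 11, 1, 2, 12, 10, 5, 11, 9, 9] sum 81, len 12
add 5: shortest ending here [5, 1, 11, 1, 2, 12, 10, 5, 11, 9, 9, 5] sum 81, len 12
add 7: shortest ending here [11, 1, 2, 12, 10, 5, 11, 9, 9, 5, 7] sum 82, len 11
add 5: shortest ending here [11, 1, 2, 12, 10, 5, 11, 9, 9, 5, 7, 5] sum 87, len 12
add 7: shortest ending here [12, 10, 5, 11, 9, 9, 5, 7, 5, 7] sum 80, len 10
add 5: shortest ending here [12, 10, 5, 11, 9, 9, 5, 7, 5, 7, 5] sum 85, len 11
add 5: shortest ending here [12, 10, 5, 11, 9, 9, 5, 7, 5, 7, 5, 5] sum 90, len 12
add 9: shortest ending here [10, 5, 11, 9, 9, 5, 7, 5, 7, 5, 5, 9] sum 87, len 12
Shortest qualifying length: 10.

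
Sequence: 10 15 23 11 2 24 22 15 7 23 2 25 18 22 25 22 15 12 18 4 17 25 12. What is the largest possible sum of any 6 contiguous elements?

Window sums for each of the 18 positions:
10 15 23 11 2 24 → sum 85
15 23 11 2 24 22 → sum 97
23 11 2 24 22 15 → sum 97
11 2 24 22 15 7 → sum 81
2 24 22 15 7 23 → sum 93
24 22 15 7 23 2 → sum 93
22 15 7 23 2 25 → sum 94
15 7 23 2 25 18 → sum 90
7 23 2 25 18 22 → sum 97
23 2 25 18 22 25 → sum 115
2 25 18 22 25 22 → sum 114
25 18 22 25 22 15 → sum 127
18 22 25 22 15 12 → sum 114
22 25 22 15 12 18 → sum 114
25 22 15 12 18 4 → sum 96
22 15 12 18 4 17 → sum 88
15 12 18 4 17 25 → sum 91
12 18 4 17 25 12 → sum 88
Largest of these is 127.

127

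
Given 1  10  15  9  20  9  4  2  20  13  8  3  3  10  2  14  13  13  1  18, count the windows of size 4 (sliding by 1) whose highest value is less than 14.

1 10 15 9 → max 15
10 15 9 20 → max 20
15 9 20 9 → max 20
9 20 9 4 → max 20
20 9 4 2 → max 20
9 4 2 20 → max 20
4 2 20 13 → max 20
2 20 13 8 → max 20
20 13 8 3 → max 20
13 8 3 3 → max 13  < 14 ✓
8 3 3 10 → max 10  < 14 ✓
3 3 10 2 → max 10  < 14 ✓
3 10 2 14 → max 14
10 2 14 13 → max 14
2 14 13 13 → max 14
14 13 13 1 → max 14
13 13 1 18 → max 18
3 windows satisfy the condition.

3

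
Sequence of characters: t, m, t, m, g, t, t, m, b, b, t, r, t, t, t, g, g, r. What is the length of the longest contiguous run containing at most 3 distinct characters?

[t] 1 distinct, len 1
[t, m] 2 distinct, len 2
[t, m, t] 2 distinct, len 3
[t, m, t, m] 2 distinct, len 4
[t, m, t, m, g] 3 distinct, len 5
[t, m, t, m, g, t] 3 distinct, len 6
[t, m, t, m, g, t, t] 3 distinct, len 7
[t, m, t, m, g, t, t, m] 3 distinct, len 8
[t, t, m, b] 3 distinct, len 4
[t, t, m, b, b] 3 distinct, len 5
[t, t, m, b, b, t] 3 distinct, len 6
[b, b, t, r] 3 distinct, len 4
[b, b, t, r, t] 3 distinct, len 5
[b, b, t, r, t, t] 3 distinct, len 6
[b, b, t, r, t, t, t] 3 distinct, len 7
[t, r, t, t, t, g] 3 distinct, len 6
[t, r, t, t, t, g, g] 3 distinct, len 7
[t, r, t, t, t, g, g, r] 3 distinct, len 8
Longest length with ≤3 distinct: 8.

8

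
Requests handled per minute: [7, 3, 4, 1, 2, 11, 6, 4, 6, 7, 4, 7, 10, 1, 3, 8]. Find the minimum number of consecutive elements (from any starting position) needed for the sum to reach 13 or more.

2

add 7: running sum 7 < 13
add 3: running sum 10 < 13
end 2: [7, 3, 4] sum 14, len 3
end 3: [7, 3, 4, 1] sum 15, len 4
end 4: [7, 3, 4, 1, 2] sum 17, len 5
end 5: [2, 11] sum 13, len 2
end 6: [11, 6] sum 17, len 2
end 7: [11, 6, 4] sum 21, len 3
end 8: [6, 4, 6] sum 16, len 3
end 9: [6, 7] sum 13, len 2
end 10: [6, 7, 4] sum 17, len 3
end 11: [7, 4, 7] sum 18, len 3
end 12: [7, 10] sum 17, len 2
end 13: [7, 10, 1] sum 18, len 3
end 14: [10, 1, 3] sum 14, len 3
end 15: [10, 1, 3, 8] sum 22, len 4
Shortest qualifying length: 2.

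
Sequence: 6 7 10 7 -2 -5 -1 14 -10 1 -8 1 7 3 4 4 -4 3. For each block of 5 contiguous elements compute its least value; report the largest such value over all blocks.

[6, 7, 10, 7, -2] → min -2
[7, 10, 7, -2, -5] → min -5
[10, 7, -2, -5, -1] → min -5
[7, -2, -5, -1, 14] → min -5
[-2, -5, -1, 14, -10] → min -10
[-5, -1, 14, -10, 1] → min -10
[-1, 14, -10, 1, -8] → min -10
[14, -10, 1, -8, 1] → min -10
[-10, 1, -8, 1, 7] → min -10
[1, -8, 1, 7, 3] → min -8
[-8, 1, 7, 3, 4] → min -8
[1, 7, 3, 4, 4] → min 1
[7, 3, 4, 4, -4] → min -4
[3, 4, 4, -4, 3] → min -4
Largest of these is 1.

1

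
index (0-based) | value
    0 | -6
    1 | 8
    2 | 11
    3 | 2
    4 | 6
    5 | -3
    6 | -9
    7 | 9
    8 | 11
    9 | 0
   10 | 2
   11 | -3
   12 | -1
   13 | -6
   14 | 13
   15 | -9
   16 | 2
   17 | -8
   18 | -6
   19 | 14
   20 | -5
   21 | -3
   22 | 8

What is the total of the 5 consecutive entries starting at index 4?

14

Elements at indices 4..8: 6, -3, -9, 9, 11
sum(6, -3, -9, 9, 11) = 14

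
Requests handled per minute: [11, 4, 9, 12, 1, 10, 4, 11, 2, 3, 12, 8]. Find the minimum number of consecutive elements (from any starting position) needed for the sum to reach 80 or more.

12

add 11: running sum 11 < 80
add 4: running sum 15 < 80
add 9: running sum 24 < 80
add 12: running sum 36 < 80
add 1: running sum 37 < 80
add 10: running sum 47 < 80
add 4: running sum 51 < 80
add 11: running sum 62 < 80
add 2: running sum 64 < 80
add 3: running sum 67 < 80
add 12: running sum 79 < 80
end 11: [11, 4, 9, 12, 1, 10, 4, 11, 2, 3, 12, 8] sum 87, len 12
Shortest qualifying length: 12.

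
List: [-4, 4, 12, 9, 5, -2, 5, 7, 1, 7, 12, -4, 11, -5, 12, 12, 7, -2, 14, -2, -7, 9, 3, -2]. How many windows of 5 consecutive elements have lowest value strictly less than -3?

[-4, 4, 12, 9, 5] → min -4  < -3 ✓
[4, 12, 9, 5, -2] → min -2
[12, 9, 5, -2, 5] → min -2
[9, 5, -2, 5, 7] → min -2
[5, -2, 5, 7, 1] → min -2
[-2, 5, 7, 1, 7] → min -2
[5, 7, 1, 7, 12] → min 1
[7, 1, 7, 12, -4] → min -4  < -3 ✓
[1, 7, 12, -4, 11] → min -4  < -3 ✓
[7, 12, -4, 11, -5] → min -5  < -3 ✓
[12, -4, 11, -5, 12] → min -5  < -3 ✓
[-4, 11, -5, 12, 12] → min -5  < -3 ✓
[11, -5, 12, 12, 7] → min -5  < -3 ✓
[-5, 12, 12, 7, -2] → min -5  < -3 ✓
[12, 12, 7, -2, 14] → min -2
[12, 7, -2, 14, -2] → min -2
[7, -2, 14, -2, -7] → min -7  < -3 ✓
[-2, 14, -2, -7, 9] → min -7  < -3 ✓
[14, -2, -7, 9, 3] → min -7  < -3 ✓
[-2, -7, 9, 3, -2] → min -7  < -3 ✓
12 windows satisfy the condition.

12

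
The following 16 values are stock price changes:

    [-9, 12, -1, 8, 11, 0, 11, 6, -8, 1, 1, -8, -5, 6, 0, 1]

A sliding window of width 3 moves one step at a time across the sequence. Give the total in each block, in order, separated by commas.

[-9, 12, -1] → sum 2
[12, -1, 8] → sum 19
[-1, 8, 11] → sum 18
[8, 11, 0] → sum 19
[11, 0, 11] → sum 22
[0, 11, 6] → sum 17
[11, 6, -8] → sum 9
[6, -8, 1] → sum -1
[-8, 1, 1] → sum -6
[1, 1, -8] → sum -6
[1, -8, -5] → sum -12
[-8, -5, 6] → sum -7
[-5, 6, 0] → sum 1
[6, 0, 1] → sum 7

2, 19, 18, 19, 22, 17, 9, -1, -6, -6, -12, -7, 1, 7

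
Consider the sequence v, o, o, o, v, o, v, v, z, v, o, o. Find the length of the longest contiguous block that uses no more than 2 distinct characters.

8

add v: window [v] (1 distinct), len 1
add o: window [v, o] (2 distinct), len 2
add o: window [v, o, o] (2 distinct), len 3
add o: window [v, o, o, o] (2 distinct), len 4
add v: window [v, o, o, o, v] (2 distinct), len 5
add o: window [v, o, o, o, v, o] (2 distinct), len 6
add v: window [v, o, o, o, v, o, v] (2 distinct), len 7
add v: window [v, o, o, o, v, o, v, v] (2 distinct), len 8
add z: window [v, v, z] (2 distinct), len 3
add v: window [v, v, z, v] (2 distinct), len 4
add o: window [v, o] (2 distinct), len 2
add o: window [v, o, o] (2 distinct), len 3
Longest length with ≤2 distinct: 8.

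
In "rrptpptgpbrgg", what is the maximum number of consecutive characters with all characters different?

5

add r: [r] len 1
add r (repeat r, move left end past it): [r] len 1
add p: [r, p] len 2
add t: [r, p, t] len 3
add p (repeat p, move left end past it): [t, p] len 2
add p (repeat p, move left end past it): [p] len 1
add t: [p, t] len 2
add g: [p, t, g] len 3
add p (repeat p, move left end past it): [t, g, p] len 3
add b: [t, g, p, b] len 4
add r: [t, g, p, b, r] len 5
add g (repeat g, move left end past it): [p, b, r, g] len 4
add g (repeat g, move left end past it): [g] len 1
Longest all-distinct length: 5.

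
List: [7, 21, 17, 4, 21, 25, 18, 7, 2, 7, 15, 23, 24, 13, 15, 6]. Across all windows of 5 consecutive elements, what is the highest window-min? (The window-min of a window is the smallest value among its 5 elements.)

13

[7, 21, 17, 4, 21] → min 4
[21, 17, 4, 21, 25] → min 4
[17, 4, 21, 25, 18] → min 4
[4, 21, 25, 18, 7] → min 4
[21, 25, 18, 7, 2] → min 2
[25, 18, 7, 2, 7] → min 2
[18, 7, 2, 7, 15] → min 2
[7, 2, 7, 15, 23] → min 2
[2, 7, 15, 23, 24] → min 2
[7, 15, 23, 24, 13] → min 7
[15, 23, 24, 13, 15] → min 13
[23, 24, 13, 15, 6] → min 6
Highest of these is 13.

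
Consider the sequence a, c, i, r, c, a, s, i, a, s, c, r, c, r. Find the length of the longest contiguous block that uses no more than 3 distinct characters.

5

Extend right; when distinct count exceeds 3, shrink from the left:
add a: window [a] (1 distinct), len 1
add c: window [a, c] (2 distinct), len 2
add i: window [a, c, i] (3 distinct), len 3
add r: window [c, i, r] (3 distinct), len 3
add c: window [c, i, r, c] (3 distinct), len 4
add a: window [r, c, a] (3 distinct), len 3
add s: window [c, a, s] (3 distinct), len 3
add i: window [a, s, i] (3 distinct), len 3
add a: window [a, s, i, a] (3 distinct), len 4
add s: window [a, s, i, a, s] (3 distinct), len 5
add c: window [a, s, c] (3 distinct), len 3
add r: window [s, c, r] (3 distinct), len 3
add c: window [s, c, r, c] (3 distinct), len 4
add r: window [s, c, r, c, r] (3 distinct), len 5
Longest length with ≤3 distinct: 5.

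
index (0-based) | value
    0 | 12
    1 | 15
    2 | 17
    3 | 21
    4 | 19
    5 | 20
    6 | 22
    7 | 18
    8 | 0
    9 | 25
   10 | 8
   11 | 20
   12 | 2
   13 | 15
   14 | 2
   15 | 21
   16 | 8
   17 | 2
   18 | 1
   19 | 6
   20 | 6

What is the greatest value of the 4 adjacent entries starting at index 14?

21

Elements at indices 14..17: 2, 21, 8, 2
max(2, 21, 8, 2) = 21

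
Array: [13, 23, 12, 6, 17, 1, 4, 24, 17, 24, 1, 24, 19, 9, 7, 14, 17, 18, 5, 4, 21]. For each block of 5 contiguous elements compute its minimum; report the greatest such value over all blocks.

(13, 23, 12, 6, 17) → min 6
(23, 12, 6, 17, 1) → min 1
(12, 6, 17, 1, 4) → min 1
(6, 17, 1, 4, 24) → min 1
(17, 1, 4, 24, 17) → min 1
(1, 4, 24, 17, 24) → min 1
(4, 24, 17, 24, 1) → min 1
(24, 17, 24, 1, 24) → min 1
(17, 24, 1, 24, 19) → min 1
(24, 1, 24, 19, 9) → min 1
(1, 24, 19, 9, 7) → min 1
(24, 19, 9, 7, 14) → min 7
(19, 9, 7, 14, 17) → min 7
(9, 7, 14, 17, 18) → min 7
(7, 14, 17, 18, 5) → min 5
(14, 17, 18, 5, 4) → min 4
(17, 18, 5, 4, 21) → min 4
Greatest of these is 7.

7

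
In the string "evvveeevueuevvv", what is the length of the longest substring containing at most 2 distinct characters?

8

Extend right; when distinct count exceeds 2, shrink from the left:
[e] 1 distinct, len 1
[e, v] 2 distinct, len 2
[e, v, v] 2 distinct, len 3
[e, v, v, v] 2 distinct, len 4
[e, v, v, v, e] 2 distinct, len 5
[e, v, v, v, e, e] 2 distinct, len 6
[e, v, v, v, e, e, e] 2 distinct, len 7
[e, v, v, v, e, e, e, v] 2 distinct, len 8
[v, u] 2 distinct, len 2
[u, e] 2 distinct, len 2
[u, e, u] 2 distinct, len 3
[u, e, u, e] 2 distinct, len 4
[e, v] 2 distinct, len 2
[e, v, v] 2 distinct, len 3
[e, v, v, v] 2 distinct, len 4
Longest length with ≤2 distinct: 8.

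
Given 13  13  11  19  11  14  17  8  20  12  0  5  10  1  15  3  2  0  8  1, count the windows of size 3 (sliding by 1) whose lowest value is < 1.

(13, 13, 11) → min 11
(13, 11, 19) → min 11
(11, 19, 11) → min 11
(19, 11, 14) → min 11
(11, 14, 17) → min 11
(14, 17, 8) → min 8
(17, 8, 20) → min 8
(8, 20, 12) → min 8
(20, 12, 0) → min 0  < 1 ✓
(12, 0, 5) → min 0  < 1 ✓
(0, 5, 10) → min 0  < 1 ✓
(5, 10, 1) → min 1
(10, 1, 15) → min 1
(1, 15, 3) → min 1
(15, 3, 2) → min 2
(3, 2, 0) → min 0  < 1 ✓
(2, 0, 8) → min 0  < 1 ✓
(0, 8, 1) → min 0  < 1 ✓
6 windows satisfy the condition.

6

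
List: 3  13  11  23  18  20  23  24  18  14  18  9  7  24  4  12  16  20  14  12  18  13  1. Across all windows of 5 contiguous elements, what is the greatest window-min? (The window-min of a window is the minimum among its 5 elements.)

18

Each size-5 window and its min:
[3, 13, 11, 23, 18] → min 3
[13, 11, 23, 18, 20] → min 11
[11, 23, 18, 20, 23] → min 11
[23, 18, 20, 23, 24] → min 18
[18, 20, 23, 24, 18] → min 18
[20, 23, 24, 18, 14] → min 14
[23, 24, 18, 14, 18] → min 14
[24, 18, 14, 18, 9] → min 9
[18, 14, 18, 9, 7] → min 7
[14, 18, 9, 7, 24] → min 7
[18, 9, 7, 24, 4] → min 4
[9, 7, 24, 4, 12] → min 4
[7, 24, 4, 12, 16] → min 4
[24, 4, 12, 16, 20] → min 4
[4, 12, 16, 20, 14] → min 4
[12, 16, 20, 14, 12] → min 12
[16, 20, 14, 12, 18] → min 12
[20, 14, 12, 18, 13] → min 12
[14, 12, 18, 13, 1] → min 1
Greatest of these is 18.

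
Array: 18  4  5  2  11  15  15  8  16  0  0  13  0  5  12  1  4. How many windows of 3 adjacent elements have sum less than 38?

12

(18, 4, 5) → sum 27  < 38 ✓
(4, 5, 2) → sum 11  < 38 ✓
(5, 2, 11) → sum 18  < 38 ✓
(2, 11, 15) → sum 28  < 38 ✓
(11, 15, 15) → sum 41
(15, 15, 8) → sum 38
(15, 8, 16) → sum 39
(8, 16, 0) → sum 24  < 38 ✓
(16, 0, 0) → sum 16  < 38 ✓
(0, 0, 13) → sum 13  < 38 ✓
(0, 13, 0) → sum 13  < 38 ✓
(13, 0, 5) → sum 18  < 38 ✓
(0, 5, 12) → sum 17  < 38 ✓
(5, 12, 1) → sum 18  < 38 ✓
(12, 1, 4) → sum 17  < 38 ✓
12 windows satisfy the condition.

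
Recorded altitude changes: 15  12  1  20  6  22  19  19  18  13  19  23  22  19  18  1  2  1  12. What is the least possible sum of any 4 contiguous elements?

16

(15, 12, 1, 20) → sum 48
(12, 1, 20, 6) → sum 39
(1, 20, 6, 22) → sum 49
(20, 6, 22, 19) → sum 67
(6, 22, 19, 19) → sum 66
(22, 19, 19, 18) → sum 78
(19, 19, 18, 13) → sum 69
(19, 18, 13, 19) → sum 69
(18, 13, 19, 23) → sum 73
(13, 19, 23, 22) → sum 77
(19, 23, 22, 19) → sum 83
(23, 22, 19, 18) → sum 82
(22, 19, 18, 1) → sum 60
(19, 18, 1, 2) → sum 40
(18, 1, 2, 1) → sum 22
(1, 2, 1, 12) → sum 16
Least of these is 16.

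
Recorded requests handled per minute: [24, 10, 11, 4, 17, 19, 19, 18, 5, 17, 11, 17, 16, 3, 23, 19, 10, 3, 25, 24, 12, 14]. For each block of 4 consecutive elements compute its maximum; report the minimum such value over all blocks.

Window maxs for each of the 19 positions:
(24, 10, 11, 4) → max 24
(10, 11, 4, 17) → max 17
(11, 4, 17, 19) → max 19
(4, 17, 19, 19) → max 19
(17, 19, 19, 18) → max 19
(19, 19, 18, 5) → max 19
(19, 18, 5, 17) → max 19
(18, 5, 17, 11) → max 18
(5, 17, 11, 17) → max 17
(17, 11, 17, 16) → max 17
(11, 17, 16, 3) → max 17
(17, 16, 3, 23) → max 23
(16, 3, 23, 19) → max 23
(3, 23, 19, 10) → max 23
(23, 19, 10, 3) → max 23
(19, 10, 3, 25) → max 25
(10, 3, 25, 24) → max 25
(3, 25, 24, 12) → max 25
(25, 24, 12, 14) → max 25
Minimum of these is 17.

17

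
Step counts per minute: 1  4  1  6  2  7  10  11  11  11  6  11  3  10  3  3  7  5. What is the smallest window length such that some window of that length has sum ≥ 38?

4

add 1: running sum 1 < 38
add 4: running sum 5 < 38
add 1: running sum 6 < 38
add 6: running sum 12 < 38
add 2: running sum 14 < 38
add 7: running sum 21 < 38
add 10: running sum 31 < 38
add 11: shortest ending here [4, 1, 6, 2, 7, 10, 11] sum 41, len 7
add 11: shortest ending here [7, 10, 11, 11] sum 39, len 4
add 11: shortest ending here [10, 11, 11, 11] sum 43, len 4
add 6: shortest ending here [11, 11, 11, 6] sum 39, len 4
add 11: shortest ending here [11, 11, 6, 11] sum 39, len 4
add 3: shortest ending here [11, 11, 6, 11, 3] sum 42, len 5
add 10: shortest ending here [11, 6, 11, 3, 10] sum 41, len 5
add 3: shortest ending here [11, 6, 11, 3, 10, 3] sum 44, len 6
add 3: shortest ending here [11, 6, 11, 3, 10, 3, 3] sum 47, len 7
add 7: shortest ending here [6, 11, 3, 10, 3, 3, 7] sum 43, len 7
add 5: shortest ending here [11, 3, 10, 3, 3, 7, 5] sum 42, len 7
Shortest qualifying length: 4.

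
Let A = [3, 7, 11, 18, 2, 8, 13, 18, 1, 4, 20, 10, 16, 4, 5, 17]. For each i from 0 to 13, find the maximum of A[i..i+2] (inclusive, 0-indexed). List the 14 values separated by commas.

11, 18, 18, 18, 13, 18, 18, 18, 20, 20, 20, 16, 16, 17

(3, 7, 11) → max 11
(7, 11, 18) → max 18
(11, 18, 2) → max 18
(18, 2, 8) → max 18
(2, 8, 13) → max 13
(8, 13, 18) → max 18
(13, 18, 1) → max 18
(18, 1, 4) → max 18
(1, 4, 20) → max 20
(4, 20, 10) → max 20
(20, 10, 16) → max 20
(10, 16, 4) → max 16
(16, 4, 5) → max 16
(4, 5, 17) → max 17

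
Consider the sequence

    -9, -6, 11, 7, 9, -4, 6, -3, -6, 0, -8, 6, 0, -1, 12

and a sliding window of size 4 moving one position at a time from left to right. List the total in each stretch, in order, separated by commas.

(-9, -6, 11, 7) → sum 3
(-6, 11, 7, 9) → sum 21
(11, 7, 9, -4) → sum 23
(7, 9, -4, 6) → sum 18
(9, -4, 6, -3) → sum 8
(-4, 6, -3, -6) → sum -7
(6, -3, -6, 0) → sum -3
(-3, -6, 0, -8) → sum -17
(-6, 0, -8, 6) → sum -8
(0, -8, 6, 0) → sum -2
(-8, 6, 0, -1) → sum -3
(6, 0, -1, 12) → sum 17

3, 21, 23, 18, 8, -7, -3, -17, -8, -2, -3, 17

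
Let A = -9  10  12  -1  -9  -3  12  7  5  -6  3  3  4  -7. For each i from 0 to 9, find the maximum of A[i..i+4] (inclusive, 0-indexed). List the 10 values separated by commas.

12, 12, 12, 12, 12, 12, 12, 7, 5, 4

[-9, 10, 12, -1, -9] → max 12
[10, 12, -1, -9, -3] → max 12
[12, -1, -9, -3, 12] → max 12
[-1, -9, -3, 12, 7] → max 12
[-9, -3, 12, 7, 5] → max 12
[-3, 12, 7, 5, -6] → max 12
[12, 7, 5, -6, 3] → max 12
[7, 5, -6, 3, 3] → max 7
[5, -6, 3, 3, 4] → max 5
[-6, 3, 3, 4, -7] → max 4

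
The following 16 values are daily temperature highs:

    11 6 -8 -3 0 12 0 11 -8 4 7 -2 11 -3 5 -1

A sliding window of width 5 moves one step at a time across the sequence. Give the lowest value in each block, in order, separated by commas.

Sliding a size-5 window across the 16 values:
11 6 -8 -3 0 → min -8
6 -8 -3 0 12 → min -8
-8 -3 0 12 0 → min -8
-3 0 12 0 11 → min -3
0 12 0 11 -8 → min -8
12 0 11 -8 4 → min -8
0 11 -8 4 7 → min -8
11 -8 4 7 -2 → min -8
-8 4 7 -2 11 → min -8
4 7 -2 11 -3 → min -3
7 -2 11 -3 5 → min -3
-2 11 -3 5 -1 → min -3

-8, -8, -8, -3, -8, -8, -8, -8, -8, -3, -3, -3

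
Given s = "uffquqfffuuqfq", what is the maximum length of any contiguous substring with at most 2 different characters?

[u] 1 distinct, len 1
[u, f] 2 distinct, len 2
[u, f, f] 2 distinct, len 3
[f, f, q] 2 distinct, len 3
[q, u] 2 distinct, len 2
[q, u, q] 2 distinct, len 3
[q, f] 2 distinct, len 2
[q, f, f] 2 distinct, len 3
[q, f, f, f] 2 distinct, len 4
[f, f, f, u] 2 distinct, len 4
[f, f, f, u, u] 2 distinct, len 5
[u, u, q] 2 distinct, len 3
[q, f] 2 distinct, len 2
[q, f, q] 2 distinct, len 3
Longest length with ≤2 distinct: 5.

5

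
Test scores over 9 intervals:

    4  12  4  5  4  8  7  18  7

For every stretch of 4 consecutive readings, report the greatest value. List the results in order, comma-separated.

4 12 4 5 → max 12
12 4 5 4 → max 12
4 5 4 8 → max 8
5 4 8 7 → max 8
4 8 7 18 → max 18
8 7 18 7 → max 18

12, 12, 8, 8, 18, 18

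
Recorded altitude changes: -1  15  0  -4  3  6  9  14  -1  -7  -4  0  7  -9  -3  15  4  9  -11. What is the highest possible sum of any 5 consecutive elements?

31

(-1, 15, 0, -4, 3) → sum 13
(15, 0, -4, 3, 6) → sum 20
(0, -4, 3, 6, 9) → sum 14
(-4, 3, 6, 9, 14) → sum 28
(3, 6, 9, 14, -1) → sum 31
(6, 9, 14, -1, -7) → sum 21
(9, 14, -1, -7, -4) → sum 11
(14, -1, -7, -4, 0) → sum 2
(-1, -7, -4, 0, 7) → sum -5
(-7, -4, 0, 7, -9) → sum -13
(-4, 0, 7, -9, -3) → sum -9
(0, 7, -9, -3, 15) → sum 10
(7, -9, -3, 15, 4) → sum 14
(-9, -3, 15, 4, 9) → sum 16
(-3, 15, 4, 9, -11) → sum 14
Highest of these is 31.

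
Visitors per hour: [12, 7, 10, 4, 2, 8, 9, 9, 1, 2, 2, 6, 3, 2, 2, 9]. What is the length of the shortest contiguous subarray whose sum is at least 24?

add 12: running sum 12 < 24
add 7: running sum 19 < 24
end 2: [12, 7, 10] sum 29, len 3
end 3: [12, 7, 10, 4] sum 33, len 4
end 4: [12, 7, 10, 4, 2] sum 35, len 5
end 5: [10, 4, 2, 8] sum 24, len 4
end 6: [10, 4, 2, 8, 9] sum 33, len 5
end 7: [8, 9, 9] sum 26, len 3
end 8: [8, 9, 9, 1] sum 27, len 4
end 9: [8, 9, 9, 1, 2] sum 29, len 5
end 10: [8, 9, 9, 1, 2, 2] sum 31, len 6
end 11: [9, 9, 1, 2, 2, 6] sum 29, len 6
end 12: [9, 9, 1, 2, 2, 6, 3] sum 32, len 7
end 13: [9, 1, 2, 2, 6, 3, 2] sum 25, len 7
end 14: [9, 1, 2, 2, 6, 3, 2, 2] sum 27, len 8
end 15: [2, 6, 3, 2, 2, 9] sum 24, len 6
Shortest qualifying length: 3.

3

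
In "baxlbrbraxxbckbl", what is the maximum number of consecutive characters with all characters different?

add b: [b] len 1
add a: [b, a] len 2
add x: [b, a, x] len 3
add l: [b, a, x, l] len 4
add b (repeat b, move left end past it): [a, x, l, b] len 4
add r: [a, x, l, b, r] len 5
add b (repeat b, move left end past it): [r, b] len 2
add r (repeat r, move left end past it): [b, r] len 2
add a: [b, r, a] len 3
add x: [b, r, a, x] len 4
add x (repeat x, move left end past it): [x] len 1
add b: [x, b] len 2
add c: [x, b, c] len 3
add k: [x, b, c, k] len 4
add b (repeat b, move left end past it): [c, k, b] len 3
add l: [c, k, b, l] len 4
Longest all-distinct length: 5.

5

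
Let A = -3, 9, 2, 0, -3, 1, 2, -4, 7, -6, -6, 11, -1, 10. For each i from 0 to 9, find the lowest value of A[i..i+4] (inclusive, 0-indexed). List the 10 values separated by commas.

Sliding a size-5 window across the 14 values:
(-3, 9, 2, 0, -3) → min -3
(9, 2, 0, -3, 1) → min -3
(2, 0, -3, 1, 2) → min -3
(0, -3, 1, 2, -4) → min -4
(-3, 1, 2, -4, 7) → min -4
(1, 2, -4, 7, -6) → min -6
(2, -4, 7, -6, -6) → min -6
(-4, 7, -6, -6, 11) → min -6
(7, -6, -6, 11, -1) → min -6
(-6, -6, 11, -1, 10) → min -6

-3, -3, -3, -4, -4, -6, -6, -6, -6, -6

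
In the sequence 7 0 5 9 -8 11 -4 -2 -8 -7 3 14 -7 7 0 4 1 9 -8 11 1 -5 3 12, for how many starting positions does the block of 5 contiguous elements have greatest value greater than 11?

6

7 0 5 9 -8 → max 9
0 5 9 -8 11 → max 11
5 9 -8 11 -4 → max 11
9 -8 11 -4 -2 → max 11
-8 11 -4 -2 -8 → max 11
11 -4 -2 -8 -7 → max 11
-4 -2 -8 -7 3 → max 3
-2 -8 -7 3 14 → max 14  > 11 ✓
-8 -7 3 14 -7 → max 14  > 11 ✓
-7 3 14 -7 7 → max 14  > 11 ✓
3 14 -7 7 0 → max 14  > 11 ✓
14 -7 7 0 4 → max 14  > 11 ✓
-7 7 0 4 1 → max 7
7 0 4 1 9 → max 9
0 4 1 9 -8 → max 9
4 1 9 -8 11 → max 11
1 9 -8 11 1 → max 11
9 -8 11 1 -5 → max 11
-8 11 1 -5 3 → max 11
11 1 -5 3 12 → max 12  > 11 ✓
6 windows satisfy the condition.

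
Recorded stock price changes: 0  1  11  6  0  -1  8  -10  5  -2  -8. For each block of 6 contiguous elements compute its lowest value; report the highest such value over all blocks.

0 1 11 6 0 -1 → min -1
1 11 6 0 -1 8 → min -1
11 6 0 -1 8 -10 → min -10
6 0 -1 8 -10 5 → min -10
0 -1 8 -10 5 -2 → min -10
-1 8 -10 5 -2 -8 → min -10
Highest of these is -1.

-1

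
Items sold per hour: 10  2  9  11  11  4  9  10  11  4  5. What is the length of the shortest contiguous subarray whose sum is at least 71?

Extend right; whenever the sum reaches 71, record the length and shrink from the left:
add 10: running sum 10 < 71
add 2: running sum 12 < 71
add 9: running sum 21 < 71
add 11: running sum 32 < 71
add 11: running sum 43 < 71
add 4: running sum 47 < 71
add 9: running sum 56 < 71
add 10: running sum 66 < 71
end 8: [10, 2, 9, 11, 11, 4, 9, 10, 11] sum 77, len 9
end 9: [2, 9, 11, 11, 4, 9, 10, 11, 4] sum 71, len 9
end 10: [9, 11, 11, 4, 9, 10, 11, 4, 5] sum 74, len 9
Shortest qualifying length: 9.

9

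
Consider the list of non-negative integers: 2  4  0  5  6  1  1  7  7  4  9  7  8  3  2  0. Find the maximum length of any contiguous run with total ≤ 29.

8

Extend to the right; shrink from the left whenever the sum exceeds 29:
→ 2: sum 2, len 1
→ 4: sum 6, len 2
→ 0: sum 6, len 3
→ 5: sum 11, len 4
→ 6: sum 17, len 5
→ 1: sum 18, len 6
→ 1: sum 19, len 7
→ 7: sum 26, len 8
→ 7 (dropped 2, 4): sum 27, len 7
→ 4 (dropped 0, 5): sum 26, len 6
→ 9 (dropped 6): sum 29, len 6
→ 7 (dropped 1, 1, 7): sum 27, len 4
→ 8 (dropped 7): sum 28, len 4
→ 3 (dropped 4): sum 27, len 4
→ 2: sum 29, len 5
→ 0: sum 29, len 6
Longest length seen: 8.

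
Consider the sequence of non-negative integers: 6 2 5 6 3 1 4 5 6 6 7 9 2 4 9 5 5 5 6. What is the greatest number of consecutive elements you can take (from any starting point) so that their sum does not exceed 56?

12

[6] sum 6 len 1
[6, 2] sum 8 len 2
[6, 2, 5] sum 13 len 3
[6, 2, 5, 6] sum 19 len 4
[6, 2, 5, 6, 3] sum 22 len 5
[6, 2, 5, 6, 3, 1] sum 23 len 6
[6, 2, 5, 6, 3, 1, 4] sum 27 len 7
[6, 2, 5, 6, 3, 1, 4, 5] sum 32 len 8
[6, 2, 5, 6, 3, 1, 4, 5, 6] sum 38 len 9
[6, 2, 5, 6, 3, 1, 4, 5, 6, 6] sum 44 len 10
[6, 2, 5, 6, 3, 1, 4, 5, 6, 6, 7] sum 51 len 11
[2, 5, 6, 3, 1, 4, 5, 6, 6, 7, 9] sum 54 len 11
[2, 5, 6, 3, 1, 4, 5, 6, 6, 7, 9, 2] sum 56 len 12
[6, 3, 1, 4, 5, 6, 6, 7, 9, 2, 4] sum 53 len 11
[3, 1, 4, 5, 6, 6, 7, 9, 2, 4, 9] sum 56 len 11
[5, 6, 6, 7, 9, 2, 4, 9, 5] sum 53 len 9
[6, 6, 7, 9, 2, 4, 9, 5, 5] sum 53 len 9
[6, 7, 9, 2, 4, 9, 5, 5, 5] sum 52 len 9
[7, 9, 2, 4, 9, 5, 5, 5, 6] sum 52 len 9
Longest length seen: 12.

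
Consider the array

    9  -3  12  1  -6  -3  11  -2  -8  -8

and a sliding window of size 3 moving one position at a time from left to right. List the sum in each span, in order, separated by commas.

18, 10, 7, -8, 2, 6, 1, -18

9 -3 12 → sum 18
-3 12 1 → sum 10
12 1 -6 → sum 7
1 -6 -3 → sum -8
-6 -3 11 → sum 2
-3 11 -2 → sum 6
11 -2 -8 → sum 1
-2 -8 -8 → sum -18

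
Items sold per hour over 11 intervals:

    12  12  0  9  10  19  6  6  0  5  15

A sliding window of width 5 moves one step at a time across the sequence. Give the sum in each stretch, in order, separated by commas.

43, 50, 44, 50, 41, 36, 32

12 12 0 9 10 → sum 43
12 0 9 10 19 → sum 50
0 9 10 19 6 → sum 44
9 10 19 6 6 → sum 50
10 19 6 6 0 → sum 41
19 6 6 0 5 → sum 36
6 6 0 5 15 → sum 32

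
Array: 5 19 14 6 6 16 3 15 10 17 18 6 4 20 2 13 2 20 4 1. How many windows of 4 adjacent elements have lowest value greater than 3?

[5, 19, 14, 6] → min 5  > 3 ✓
[19, 14, 6, 6] → min 6  > 3 ✓
[14, 6, 6, 16] → min 6  > 3 ✓
[6, 6, 16, 3] → min 3
[6, 16, 3, 15] → min 3
[16, 3, 15, 10] → min 3
[3, 15, 10, 17] → min 3
[15, 10, 17, 18] → min 10  > 3 ✓
[10, 17, 18, 6] → min 6  > 3 ✓
[17, 18, 6, 4] → min 4  > 3 ✓
[18, 6, 4, 20] → min 4  > 3 ✓
[6, 4, 20, 2] → min 2
[4, 20, 2, 13] → min 2
[20, 2, 13, 2] → min 2
[2, 13, 2, 20] → min 2
[13, 2, 20, 4] → min 2
[2, 20, 4, 1] → min 1
7 windows satisfy the condition.

7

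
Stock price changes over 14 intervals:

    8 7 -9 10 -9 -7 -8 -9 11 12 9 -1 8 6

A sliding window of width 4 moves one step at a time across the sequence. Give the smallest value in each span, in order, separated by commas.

-9, -9, -9, -9, -9, -9, -9, -9, -1, -1, -1

8 7 -9 10 → min -9
7 -9 10 -9 → min -9
-9 10 -9 -7 → min -9
10 -9 -7 -8 → min -9
-9 -7 -8 -9 → min -9
-7 -8 -9 11 → min -9
-8 -9 11 12 → min -9
-9 11 12 9 → min -9
11 12 9 -1 → min -1
12 9 -1 8 → min -1
9 -1 8 6 → min -1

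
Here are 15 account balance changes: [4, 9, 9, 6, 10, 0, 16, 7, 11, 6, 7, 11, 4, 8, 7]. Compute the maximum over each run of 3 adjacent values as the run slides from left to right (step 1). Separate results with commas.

9, 9, 10, 10, 16, 16, 16, 11, 11, 11, 11, 11, 8

4 9 9 → max 9
9 9 6 → max 9
9 6 10 → max 10
6 10 0 → max 10
10 0 16 → max 16
0 16 7 → max 16
16 7 11 → max 16
7 11 6 → max 11
11 6 7 → max 11
6 7 11 → max 11
7 11 4 → max 11
11 4 8 → max 11
4 8 7 → max 8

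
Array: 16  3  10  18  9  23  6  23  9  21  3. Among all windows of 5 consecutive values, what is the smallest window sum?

56

[16, 3, 10, 18, 9] → sum 56
[3, 10, 18, 9, 23] → sum 63
[10, 18, 9, 23, 6] → sum 66
[18, 9, 23, 6, 23] → sum 79
[9, 23, 6, 23, 9] → sum 70
[23, 6, 23, 9, 21] → sum 82
[6, 23, 9, 21, 3] → sum 62
Smallest of these is 56.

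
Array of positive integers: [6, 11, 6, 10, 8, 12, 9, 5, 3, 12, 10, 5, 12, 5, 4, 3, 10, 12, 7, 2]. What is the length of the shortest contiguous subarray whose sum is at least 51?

add 6: running sum 6 < 51
add 11: running sum 17 < 51
add 6: running sum 23 < 51
add 10: running sum 33 < 51
add 8: running sum 41 < 51
add 12: shortest ending here [6, 11, 6, 10, 8, 12] sum 53, len 6
add 9: shortest ending here [11, 6, 10, 8, 12, 9] sum 56, len 6
add 5: shortest ending here [11, 6, 10, 8, 12, 9, 5] sum 61, len 7
add 3: shortest ending here [6, 10, 8, 12, 9, 5, 3] sum 53, len 7
add 12: shortest ending here [10, 8, 12, 9, 5, 3, 12] sum 59, len 7
add 10: shortest ending here [12, 9, 5, 3, 12, 10] sum 51, len 6
add 5: shortest ending here [12, 9, 5, 3, 12, 10, 5] sum 56, len 7
add 12: shortest ending here [9, 5, 3, 12, 10, 5, 12] sum 56, len 7
add 5: shortest ending here [5, 3, 12, 10, 5, 12, 5] sum 52, len 7
add 4: shortest ending here [3, 12, 10, 5, 12, 5, 4] sum 51, len 7
add 3: shortest ending here [12, 10, 5, 12, 5, 4, 3] sum 51, len 7
add 10: shortest ending here [12, 10, 5, 12, 5, 4, 3, 10] sum 61, len 8
add 12: shortest ending here [5, 12, 5, 4, 3, 10, 12] sum 51, len 7
add 7: shortest ending here [12, 5, 4, 3, 10, 12, 7] sum 53, len 7
add 2: shortest ending here [12, 5, 4, 3, 10, 12, 7, 2] sum 55, len 8
Shortest qualifying length: 6.

6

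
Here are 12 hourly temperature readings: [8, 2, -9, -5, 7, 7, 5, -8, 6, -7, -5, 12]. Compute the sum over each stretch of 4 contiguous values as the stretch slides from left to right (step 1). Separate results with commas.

-4, -5, 0, 14, 11, 10, -4, -14, 6

Sliding a size-4 window across the 12 values:
[8, 2, -9, -5] → sum -4
[2, -9, -5, 7] → sum -5
[-9, -5, 7, 7] → sum 0
[-5, 7, 7, 5] → sum 14
[7, 7, 5, -8] → sum 11
[7, 5, -8, 6] → sum 10
[5, -8, 6, -7] → sum -4
[-8, 6, -7, -5] → sum -14
[6, -7, -5, 12] → sum 6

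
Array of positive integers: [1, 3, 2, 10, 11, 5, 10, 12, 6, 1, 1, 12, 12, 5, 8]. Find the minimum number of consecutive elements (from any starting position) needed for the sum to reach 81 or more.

11

add 1: running sum 1 < 81
add 3: running sum 4 < 81
add 2: running sum 6 < 81
add 10: running sum 16 < 81
add 11: running sum 27 < 81
add 5: running sum 32 < 81
add 10: running sum 42 < 81
add 12: running sum 54 < 81
add 6: running sum 60 < 81
add 1: running sum 61 < 81
add 1: running sum 62 < 81
add 12: running sum 74 < 81
end 12: [2, 10, 11, 5, 10, 12, 6, 1, 1, 12, 12] sum 82, len 11
end 13: [10, 11, 5, 10, 12, 6, 1, 1, 12, 12, 5] sum 85, len 11
end 14: [11, 5, 10, 12, 6, 1, 1, 12, 12, 5, 8] sum 83, len 11
Shortest qualifying length: 11.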